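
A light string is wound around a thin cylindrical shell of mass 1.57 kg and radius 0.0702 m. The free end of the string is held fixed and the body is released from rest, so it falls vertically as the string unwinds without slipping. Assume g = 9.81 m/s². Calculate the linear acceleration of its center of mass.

a ≈ 4.91 m/s²

Translation: Mg − T = Ma. Rotation about the center: TR = Iα with I = MR².
With a = αR: T = (I/R²)a = M a, so Mg = (1 + 1.000)Ma.
a = g/(1 + 1.000) = 9.81/2.000 = 4.905 m/s².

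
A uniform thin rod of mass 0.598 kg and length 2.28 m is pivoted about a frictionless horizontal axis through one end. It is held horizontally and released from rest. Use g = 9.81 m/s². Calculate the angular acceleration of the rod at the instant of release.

α ≈ 6.45 rad/s²

About the pivot, I = (1/3)ML² = (1/3)(0.598)(2.28)² = 1.036 kg·m².
The weight acts at the center, a distance L/2 = 1.140 m from the pivot; τ = Mg(L/2) = 6.688 N·m.
α = τ/I = 6.688/1.036 = 6.454 rad/s².
(Equivalently α = (3g/(2L)) = 6.454 rad/s².)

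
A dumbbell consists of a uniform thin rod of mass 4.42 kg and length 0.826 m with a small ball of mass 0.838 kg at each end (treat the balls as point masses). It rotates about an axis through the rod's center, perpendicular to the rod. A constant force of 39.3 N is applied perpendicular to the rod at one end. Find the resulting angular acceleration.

α ≈ 30.2 rad/s²

I_rod = (1/12)ML² = (1/12)(4.42)(0.826)² = 0.2513 kg·m².
I_balls = 2·m·(L/2)² = 2(0.838)(0.4130)² = 0.2859 kg·m².
Total I = 0.5372 kg·m².
τ = F·(L/2) = (39.3)(0.413) = 16.23 N·m.
α = τ/I = 16.23/0.5372 = 30.22 rad/s².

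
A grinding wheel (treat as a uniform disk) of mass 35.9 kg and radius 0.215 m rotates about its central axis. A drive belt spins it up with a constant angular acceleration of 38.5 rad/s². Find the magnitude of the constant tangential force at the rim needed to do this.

I = ½MR² = (1/2)(35.9)(0.215)² = 0.8297 kg·m².
The required torque is τ = Iα = (0.8297)(38.50) = 31.94 N·m.
A tangential force at the rim gives τ = FR, so F = τ/R = 31.94/0.215 = 148.6 N.

F ≈ 149 N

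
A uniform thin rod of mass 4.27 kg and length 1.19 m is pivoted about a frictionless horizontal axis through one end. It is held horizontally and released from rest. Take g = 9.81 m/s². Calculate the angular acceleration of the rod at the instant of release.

About the pivot, I = (1/3)ML² = (1/3)(4.27)(1.19)² = 2.016 kg·m².
The weight acts at the center, a distance L/2 = 0.5950 m from the pivot; τ = Mg(L/2) = 24.92 N·m.
α = τ/I = 24.92/2.016 = 12.37 rad/s².

α ≈ 12.4 rad/s²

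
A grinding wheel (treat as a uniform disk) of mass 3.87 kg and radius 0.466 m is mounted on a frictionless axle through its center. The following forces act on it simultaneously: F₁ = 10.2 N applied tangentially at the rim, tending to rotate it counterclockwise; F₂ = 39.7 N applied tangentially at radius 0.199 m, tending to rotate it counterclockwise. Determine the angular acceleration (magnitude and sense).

α ≈ 30.1 rad/s², counterclockwise

I = ½MR² = (1/2)(3.87)(0.466)² = 0.4202 kg·m².
Taking counterclockwise as positive: τ₁ = +(10.2)(0.466) = +4.753 N·m; τ₂ = +(39.7)(0.199) = +7.900 N·m.
Net torque τ = 12.65 N·m.
α = τ/I = 12.65/0.4202 = 30.11 rad/s².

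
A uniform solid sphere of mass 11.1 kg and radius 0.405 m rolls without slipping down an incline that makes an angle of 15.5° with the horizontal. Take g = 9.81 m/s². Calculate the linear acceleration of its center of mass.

Translation along the incline: Mg sinθ − f = Ma.
Rotation about the center: fR = Iα with I = (2/5)MR². No-slip gives a = αR, so f = (I/R²)a = (2/5)M a.
Substituting: Mg sinθ = (1 + 0.4000)Ma, so a = g sinθ/(1 + 0.4000) = (9.81) sin 15.5° / 1.400 = 1.873 m/s².

a ≈ 1.87 m/s²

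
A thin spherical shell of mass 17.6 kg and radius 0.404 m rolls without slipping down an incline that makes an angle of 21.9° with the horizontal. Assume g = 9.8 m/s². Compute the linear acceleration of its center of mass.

Translation along the incline: Mg sinθ − f = Ma.
Rotation about the center: fR = Iα with I = (2/3)MR². No-slip gives a = αR, so f = (I/R²)a = (2/3)M a.
Substituting: Mg sinθ = (1 + 0.6667)Ma, so a = g sinθ/(1 + 0.6667) = (9.8) sin 21.9° / 1.667 = 2.193 m/s².

a ≈ 2.19 m/s²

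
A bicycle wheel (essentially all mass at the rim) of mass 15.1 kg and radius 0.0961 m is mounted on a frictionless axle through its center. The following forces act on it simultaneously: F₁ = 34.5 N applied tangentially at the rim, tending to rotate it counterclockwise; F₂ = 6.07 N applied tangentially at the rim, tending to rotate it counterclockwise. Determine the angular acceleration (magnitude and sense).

I = MR² = (15.1)(0.0961)² = 0.1395 kg·m².
Taking counterclockwise as positive: τ₁ = +(34.5)(0.0961) = +3.315 N·m; τ₂ = +(6.07)(0.0961) = +0.5833 N·m.
Net torque τ = 3.899 N·m.
α = τ/I = 3.899/0.1395 = 27.96 rad/s².

α ≈ 28.0 rad/s², counterclockwise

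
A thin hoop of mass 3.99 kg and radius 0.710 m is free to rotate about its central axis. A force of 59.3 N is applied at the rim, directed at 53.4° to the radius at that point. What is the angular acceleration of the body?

I = MR² = (3.99)(0.710)² = 2.011 kg·m².
Only the tangential component produces torque: τ = F R sinθ = (59.3)(0.710) sin 53.4° = 33.80 N·m.
From τ = Iα: α = 33.80/2.011 = 16.81 rad/s².

α ≈ 16.8 rad/s²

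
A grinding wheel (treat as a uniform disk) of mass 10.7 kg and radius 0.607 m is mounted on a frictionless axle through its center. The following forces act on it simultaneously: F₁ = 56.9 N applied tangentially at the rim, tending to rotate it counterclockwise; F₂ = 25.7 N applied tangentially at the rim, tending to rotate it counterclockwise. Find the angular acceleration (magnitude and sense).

α ≈ 25.4 rad/s², counterclockwise

I = ½MR² = (1/2)(10.7)(0.607)² = 1.971 kg·m².
Taking counterclockwise as positive: τ₁ = +(56.9)(0.607) = +34.54 N·m; τ₂ = +(25.7)(0.607) = +15.60 N·m.
Net torque τ = 50.14 N·m.
α = τ/I = 50.14/1.971 = 25.44 rad/s².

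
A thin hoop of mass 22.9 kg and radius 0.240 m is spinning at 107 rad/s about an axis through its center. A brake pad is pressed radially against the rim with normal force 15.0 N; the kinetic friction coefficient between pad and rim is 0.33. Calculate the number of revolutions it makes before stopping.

I = MR² = (22.9)(0.240)² = 1.319 kg·m².
Friction force f = μN = (0.33)(15.0) = 4.950 N at the rim; torque magnitude τ = fR = 1.188 N·m, opposing ω.
|α| = τ/I = 1.188/1.319 = 0.9007 rad/s² (deceleration).
ω² = ω₀² − 2|α|θ with ω = 0 ⇒ θ = ω₀²/(2|α|) = 6356 rad = 1012 rev.

≈ 1010 revolutions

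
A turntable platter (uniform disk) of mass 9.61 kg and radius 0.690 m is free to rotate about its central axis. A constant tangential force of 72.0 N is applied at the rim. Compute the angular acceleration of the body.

I = ½MR² = (1/2)(9.61)(0.690)² = 2.288 kg·m².
τ = F R = (72.0)(0.690) = 49.68 N·m.
From τ = Iα: α = 49.68/2.288 = 21.72 rad/s².

α ≈ 21.7 rad/s²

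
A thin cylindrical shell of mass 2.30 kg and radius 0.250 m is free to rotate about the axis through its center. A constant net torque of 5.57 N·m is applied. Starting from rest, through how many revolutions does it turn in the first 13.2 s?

≈ 537 revolutions

I = MR² = (2.30)(0.250)² = 0.1437 kg·m².
α = τ/I = 5.57/0.1437 = 38.75 rad/s².
θ = ½αt² = ½(38.75)(13.2)² = 3376 rad.
Revolutions = θ/(2π) = 537.3.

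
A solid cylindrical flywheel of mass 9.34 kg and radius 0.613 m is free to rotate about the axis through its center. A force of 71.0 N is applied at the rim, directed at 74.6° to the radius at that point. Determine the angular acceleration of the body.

I = ½MR² = (1/2)(9.34)(0.613)² = 1.755 kg·m².
Only the tangential component produces torque: τ = F R sinθ = (71.0)(0.613) sin 74.6° = 41.96 N·m.
From τ = Iα: α = 41.96/1.755 = 23.91 rad/s².

α ≈ 23.9 rad/s²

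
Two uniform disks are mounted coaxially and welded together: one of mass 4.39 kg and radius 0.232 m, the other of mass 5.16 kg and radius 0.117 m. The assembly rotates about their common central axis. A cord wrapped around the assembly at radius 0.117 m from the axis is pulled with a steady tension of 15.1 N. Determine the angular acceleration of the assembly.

α ≈ 11.5 rad/s²

I = ½M₁R₁² + ½M₂R₂² = ½(4.39)(0.232)² + ½(5.16)(0.117)² = 0.1535 kg·m².
τ = F r = (15.1)(0.117) = 1.767 N·m.
α = τ/I = 1.767/0.1535 = 11.51 rad/s².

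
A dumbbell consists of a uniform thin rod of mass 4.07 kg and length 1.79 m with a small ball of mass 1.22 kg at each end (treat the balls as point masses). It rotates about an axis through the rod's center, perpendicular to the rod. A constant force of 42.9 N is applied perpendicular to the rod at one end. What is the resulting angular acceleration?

α ≈ 12.6 rad/s²

I_rod = (1/12)ML² = (1/12)(4.07)(1.79)² = 1.087 kg·m².
I_balls = 2·m·(L/2)² = 2(1.22)(0.8950)² = 1.955 kg·m².
Total I = 3.041 kg·m².
τ = F·(L/2) = (42.9)(0.895) = 38.40 N·m.
α = τ/I = 38.40/3.041 = 12.63 rad/s².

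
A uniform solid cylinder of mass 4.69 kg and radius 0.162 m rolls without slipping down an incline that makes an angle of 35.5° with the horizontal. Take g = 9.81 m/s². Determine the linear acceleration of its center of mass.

a ≈ 3.80 m/s²

Translation along the incline: Mg sinθ − f = Ma.
Rotation about the center: fR = Iα with I = ½MR². No-slip gives a = αR, so f = (I/R²)a = (1/2)M a.
Substituting: Mg sinθ = (1 + 0.5000)Ma, so a = g sinθ/(1 + 0.5000) = (9.81) sin 35.5° / 1.500 = 3.798 m/s².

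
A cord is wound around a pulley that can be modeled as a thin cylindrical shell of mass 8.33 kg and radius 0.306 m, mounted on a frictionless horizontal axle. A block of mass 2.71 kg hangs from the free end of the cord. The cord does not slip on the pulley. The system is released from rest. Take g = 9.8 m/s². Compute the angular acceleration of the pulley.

α ≈ 7.86 rad/s²

I = MR² = (8.33)(0.306)² = 0.7800 kg·m².
Block: mg − T = ma. Pulley: TR = Iα. No-slip: a = αR, so T = (I/R²)a = 8.330·a.
Then mg = (m + 8.330)a, so a = (2.71)(9.8)/(2.71 + 8.330) = 2.406 m/s².
α = a/R = 2.406/0.306 = 7.861 rad/s².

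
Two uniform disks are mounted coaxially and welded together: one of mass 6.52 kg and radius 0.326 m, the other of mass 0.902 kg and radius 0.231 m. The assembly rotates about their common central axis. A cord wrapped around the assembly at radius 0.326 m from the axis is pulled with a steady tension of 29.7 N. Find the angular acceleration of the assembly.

α ≈ 26.1 rad/s²

I = ½M₁R₁² + ½M₂R₂² = ½(6.52)(0.326)² + ½(0.902)(0.231)² = 0.3705 kg·m².
τ = F r = (29.7)(0.326) = 9.682 N·m.
α = τ/I = 9.682/0.3705 = 26.13 rad/s².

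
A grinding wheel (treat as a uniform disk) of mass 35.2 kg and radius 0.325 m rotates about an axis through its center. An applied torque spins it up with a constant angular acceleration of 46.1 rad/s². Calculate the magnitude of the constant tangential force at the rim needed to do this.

F ≈ 264 N

I = ½MR² = (1/2)(35.2)(0.325)² = 1.859 kg·m².
The required torque is τ = Iα = (1.859)(46.10) = 85.70 N·m.
A tangential force at the rim gives τ = FR, so F = τ/R = 85.70/0.325 = 263.7 N.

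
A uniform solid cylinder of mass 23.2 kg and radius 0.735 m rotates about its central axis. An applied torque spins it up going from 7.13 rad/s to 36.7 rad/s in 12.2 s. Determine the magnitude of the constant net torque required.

I = ½MR² = (1/2)(23.2)(0.735)² = 6.267 kg·m².
α = Δω/Δt = (36.7 − 7.13)/12.2 = 2.424 rad/s².
τ = Iα = (6.267)(2.424) = 15.19 N·m.

τ ≈ 15.2 N·m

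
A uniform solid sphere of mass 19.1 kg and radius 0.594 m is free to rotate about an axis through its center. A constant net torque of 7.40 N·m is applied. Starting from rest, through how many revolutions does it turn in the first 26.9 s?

I = (2/5)MR² = (2/5)(19.1)(0.594)² = 2.696 kg·m².
α = τ/I = 7.40/2.696 = 2.745 rad/s².
θ = ½αt² = ½(2.745)(26.9)² = 993.2 rad.
Revolutions = θ/(2π) = 158.1.

≈ 158 revolutions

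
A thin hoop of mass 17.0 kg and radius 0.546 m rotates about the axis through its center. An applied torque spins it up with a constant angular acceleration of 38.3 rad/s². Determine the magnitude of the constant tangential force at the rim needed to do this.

I = MR² = (17.0)(0.546)² = 5.068 kg·m².
The required torque is τ = Iα = (5.068)(38.30) = 194.1 N·m.
A tangential force at the rim gives τ = FR, so F = τ/R = 194.1/0.546 = 355.5 N.

F ≈ 356 N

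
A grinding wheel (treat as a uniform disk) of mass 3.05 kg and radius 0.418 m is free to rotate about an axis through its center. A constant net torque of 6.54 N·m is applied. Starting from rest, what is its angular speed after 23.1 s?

ω ≈ 567 rad/s

I = ½MR² = (1/2)(3.05)(0.418)² = 0.2665 kg·m².
α = τ/I = 6.54/0.2665 = 24.54 rad/s².
ω = ω₀ + αt = 0 + (24.54)(23.1) = 567.0 rad/s.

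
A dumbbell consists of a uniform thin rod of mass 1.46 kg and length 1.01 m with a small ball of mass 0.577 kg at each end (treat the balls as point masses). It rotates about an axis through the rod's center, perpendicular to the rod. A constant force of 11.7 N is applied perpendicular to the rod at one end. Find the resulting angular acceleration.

I_rod = (1/12)ML² = (1/12)(1.46)(1.01)² = 0.1241 kg·m².
I_balls = 2·m·(L/2)² = 2(0.577)(0.5050)² = 0.2943 kg·m².
Total I = 0.4184 kg·m².
τ = F·(L/2) = (11.7)(0.505) = 5.909 N·m.
α = τ/I = 5.909/0.4184 = 14.12 rad/s².

α ≈ 14.1 rad/s²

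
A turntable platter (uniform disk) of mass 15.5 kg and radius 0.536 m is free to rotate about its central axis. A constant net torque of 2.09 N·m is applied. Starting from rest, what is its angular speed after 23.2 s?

I = ½MR² = (1/2)(15.5)(0.536)² = 2.227 kg·m².
α = τ/I = 2.09/2.227 = 0.9387 rad/s².
ω = ω₀ + αt = 0 + (0.9387)(23.2) = 21.78 rad/s.

ω ≈ 21.8 rad/s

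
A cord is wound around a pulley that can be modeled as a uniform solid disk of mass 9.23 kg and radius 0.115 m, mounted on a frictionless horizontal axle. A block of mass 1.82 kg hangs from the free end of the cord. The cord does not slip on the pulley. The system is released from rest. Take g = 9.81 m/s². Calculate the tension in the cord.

I = ½MR² = (1/2)(9.23)(0.115)² = 0.06103 kg·m².
Block: mg − T = ma. Pulley: TR = Iα. No-slip: a = αR, so T = (I/R²)a = 4.615·a.
Then mg = (m + 4.615)a, so a = (1.82)(9.81)/(1.82 + 4.615) = 2.775 m/s².
T = 4.615·a = 12.80 N.

T ≈ 12.8 N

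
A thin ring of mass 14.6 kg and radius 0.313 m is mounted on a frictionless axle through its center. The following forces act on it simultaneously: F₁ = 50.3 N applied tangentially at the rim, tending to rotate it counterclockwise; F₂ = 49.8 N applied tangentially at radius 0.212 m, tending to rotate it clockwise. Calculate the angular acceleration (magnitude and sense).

α ≈ 3.63 rad/s², counterclockwise

I = MR² = (14.6)(0.313)² = 1.430 kg·m².
Taking counterclockwise as positive: τ₁ = +(50.3)(0.313) = +15.74 N·m; τ₂ = −(49.8)(0.212) = −10.56 N·m.
Net torque τ = 5.186 N·m.
α = τ/I = 5.186/1.430 = 3.626 rad/s².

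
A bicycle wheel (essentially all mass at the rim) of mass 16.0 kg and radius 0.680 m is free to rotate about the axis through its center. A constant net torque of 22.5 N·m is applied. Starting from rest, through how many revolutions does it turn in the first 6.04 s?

≈ 8.83 revolutions

I = MR² = (16.0)(0.680)² = 7.398 kg·m².
α = τ/I = 22.5/7.398 = 3.041 rad/s².
θ = ½αt² = ½(3.041)(6.04)² = 55.47 rad.
Revolutions = θ/(2π) = 8.829.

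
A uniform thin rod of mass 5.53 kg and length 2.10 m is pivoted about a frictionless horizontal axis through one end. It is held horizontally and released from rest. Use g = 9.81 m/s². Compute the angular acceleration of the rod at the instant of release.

α ≈ 7.01 rad/s²

About the pivot, I = (1/3)ML² = (1/3)(5.53)(2.10)² = 8.129 kg·m².
The weight acts at the center, a distance L/2 = 1.050 m from the pivot; τ = Mg(L/2) = 56.96 N·m.
α = τ/I = 56.96/8.129 = 7.007 rad/s².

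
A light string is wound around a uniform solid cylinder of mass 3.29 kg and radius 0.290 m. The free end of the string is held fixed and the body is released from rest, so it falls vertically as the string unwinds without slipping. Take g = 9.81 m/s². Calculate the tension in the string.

T ≈ 10.8 N

Translation: Mg − T = Ma. Rotation about the center: TR = Iα with I = ½MR².
With a = αR: T = (I/R²)a = (1/2)M a, so Mg = (1 + 0.5000)Ma.
a = g/(1 + 0.5000) = 9.81/1.500 = 6.540 m/s².
T = 0.5000·M·a = (0.5000)(3.29)(6.540) = 10.76 N.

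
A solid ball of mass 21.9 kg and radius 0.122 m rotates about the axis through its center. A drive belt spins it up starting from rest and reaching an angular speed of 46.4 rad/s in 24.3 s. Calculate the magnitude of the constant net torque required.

I = (2/5)MR² = (2/5)(21.9)(0.122)² = 0.1304 kg·m².
α = Δω/Δt = (46.4 − 0)/24.3 = 1.909 rad/s².
τ = Iα = (0.1304)(1.909) = 0.2490 N·m.

τ ≈ 0.249 N·m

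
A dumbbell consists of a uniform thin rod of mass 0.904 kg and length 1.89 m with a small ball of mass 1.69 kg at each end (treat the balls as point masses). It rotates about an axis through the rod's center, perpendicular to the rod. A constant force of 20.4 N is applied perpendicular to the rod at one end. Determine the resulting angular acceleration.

α ≈ 5.86 rad/s²

I_rod = (1/12)ML² = (1/12)(0.904)(1.89)² = 0.2691 kg·m².
I_balls = 2·m·(L/2)² = 2(1.69)(0.9450)² = 3.018 kg·m².
Total I = 3.288 kg·m².
τ = F·(L/2) = (20.4)(0.945) = 19.28 N·m.
α = τ/I = 19.28/3.288 = 5.864 rad/s².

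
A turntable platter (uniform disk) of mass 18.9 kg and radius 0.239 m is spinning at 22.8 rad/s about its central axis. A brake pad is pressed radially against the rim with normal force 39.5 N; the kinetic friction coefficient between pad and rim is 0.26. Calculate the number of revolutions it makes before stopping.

I = ½MR² = (1/2)(18.9)(0.239)² = 0.5398 kg·m².
Friction force f = μN = (0.26)(39.5) = 10.27 N at the rim; torque magnitude τ = fR = 2.455 N·m, opposing ω.
|α| = τ/I = 2.455/0.5398 = 4.547 rad/s² (deceleration).
ω² = ω₀² − 2|α|θ with ω = 0 ⇒ θ = ω₀²/(2|α|) = 57.16 rad = 9.097 rev.

≈ 9.10 revolutions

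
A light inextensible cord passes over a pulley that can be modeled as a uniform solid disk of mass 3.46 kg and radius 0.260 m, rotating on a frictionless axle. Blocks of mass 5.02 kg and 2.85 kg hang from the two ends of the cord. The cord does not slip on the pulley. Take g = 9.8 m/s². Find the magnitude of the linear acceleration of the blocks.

a ≈ 2.22 m/s²

I = ½MR² = (1/2)(3.46)(0.260)² = 0.1169 kg·m².
Heavier block: m₁g − T₁ = m₁a. Lighter block: T₂ − m₂g = m₂a.
Pulley: (T₁ − T₂)R = Iα = I(a/R), so T₁ − T₂ = (I/R²)a = (1/2)M_p a = 1.730·a.
Adding the three: (m₁ − m₂)g = (m₁ + m₂ + 1.730)a, so a = (5.02 − 2.85)(9.8)/(5.02 + 2.85 + 1.730) = 2.215 m/s².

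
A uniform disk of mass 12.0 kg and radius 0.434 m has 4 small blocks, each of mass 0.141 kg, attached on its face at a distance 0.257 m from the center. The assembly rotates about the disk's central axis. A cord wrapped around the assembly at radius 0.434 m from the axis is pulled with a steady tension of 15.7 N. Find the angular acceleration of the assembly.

I_disk = ½MR² = ½(12.0)(0.434)² = 1.130 kg·m².
I_blocks = 4·m·r² = 4(0.141)(0.257)² = 0.03725 kg·m².
Total I = 1.167 kg·m².
τ = F r = (15.7)(0.434) = 6.814 N·m.
α = τ/I = 6.814/1.167 = 5.837 rad/s².

α ≈ 5.84 rad/s²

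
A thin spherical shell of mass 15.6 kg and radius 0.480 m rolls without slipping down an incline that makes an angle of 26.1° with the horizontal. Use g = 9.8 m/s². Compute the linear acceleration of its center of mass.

a ≈ 2.59 m/s²

Translation along the incline: Mg sinθ − f = Ma.
Rotation about the center: fR = Iα with I = (2/3)MR². No-slip gives a = αR, so f = (I/R²)a = (2/3)M a.
Substituting: Mg sinθ = (1 + 0.6667)Ma, so a = g sinθ/(1 + 0.6667) = (9.8) sin 26.1° / 1.667 = 2.587 m/s².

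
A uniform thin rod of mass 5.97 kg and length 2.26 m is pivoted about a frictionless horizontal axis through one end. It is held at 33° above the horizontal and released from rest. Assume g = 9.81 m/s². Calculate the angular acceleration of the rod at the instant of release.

α ≈ 5.46 rad/s²

About the pivot, I = (1/3)ML² = (1/3)(5.97)(2.26)² = 10.16 kg·m².
The weight acts at the center, a distance L/2 = 1.130 m from the pivot; τ = Mg(L/2) cos 33° = 55.50 N·m.
α = τ/I = 55.50/10.16 = 5.461 rad/s².
(Equivalently α = (3g/(2L)) cos 33° = 5.461 rad/s².)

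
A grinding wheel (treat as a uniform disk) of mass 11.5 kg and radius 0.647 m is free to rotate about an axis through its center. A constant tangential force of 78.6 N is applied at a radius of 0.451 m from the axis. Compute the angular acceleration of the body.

I = ½MR² = (1/2)(11.5)(0.647)² = 2.407 kg·m².
τ = F·r = (78.6)(0.451) = 35.45 N·m.
Newton's second law for rotation, τ = Iα, gives α = τ/I = 35.45/2.407 = 14.73 rad/s².

α ≈ 14.7 rad/s²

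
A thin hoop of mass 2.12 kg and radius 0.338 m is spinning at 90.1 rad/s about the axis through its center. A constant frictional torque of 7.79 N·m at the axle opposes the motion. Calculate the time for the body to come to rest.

I = MR² = (2.12)(0.338)² = 0.2422 kg·m².
The net torque has magnitude 7.79 N·m, opposing ω.
|α| = τ/I = 7.790/0.2422 = 32.16 rad/s² (deceleration).
0 = ω₀ − |α|t ⇒ t = ω₀/|α| = 90.1/32.16 = 2.801 s.

t ≈ 2.80 s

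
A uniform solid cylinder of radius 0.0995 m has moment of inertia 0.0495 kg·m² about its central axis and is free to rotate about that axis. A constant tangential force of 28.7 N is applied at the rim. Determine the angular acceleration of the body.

τ = F R = (28.7)(0.0995) = 2.856 N·m.
From τ = Iα: α = 2.856/0.04950 = 57.69 rad/s².

α ≈ 57.7 rad/s²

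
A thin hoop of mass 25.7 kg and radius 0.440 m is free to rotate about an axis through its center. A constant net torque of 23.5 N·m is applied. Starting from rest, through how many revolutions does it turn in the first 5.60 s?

≈ 11.8 revolutions

I = MR² = (25.7)(0.440)² = 4.976 kg·m².
α = τ/I = 23.5/4.976 = 4.723 rad/s².
θ = ½αt² = ½(4.723)(5.60)² = 74.06 rad.
Revolutions = θ/(2π) = 11.79.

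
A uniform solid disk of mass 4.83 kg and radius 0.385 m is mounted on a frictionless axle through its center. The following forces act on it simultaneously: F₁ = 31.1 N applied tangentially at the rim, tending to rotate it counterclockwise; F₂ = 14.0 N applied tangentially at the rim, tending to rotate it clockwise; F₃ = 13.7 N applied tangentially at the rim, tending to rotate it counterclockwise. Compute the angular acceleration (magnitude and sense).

α ≈ 33.1 rad/s², counterclockwise

I = ½MR² = (1/2)(4.83)(0.385)² = 0.3580 kg·m².
Taking counterclockwise as positive: τ₁ = +(31.1)(0.385) = +11.97 N·m; τ₂ = −(14.0)(0.385) = −5.390 N·m; τ₃ = +(13.7)(0.385) = +5.274 N·m.
Net torque τ = 11.86 N·m.
α = τ/I = 11.86/0.3580 = 33.13 rad/s².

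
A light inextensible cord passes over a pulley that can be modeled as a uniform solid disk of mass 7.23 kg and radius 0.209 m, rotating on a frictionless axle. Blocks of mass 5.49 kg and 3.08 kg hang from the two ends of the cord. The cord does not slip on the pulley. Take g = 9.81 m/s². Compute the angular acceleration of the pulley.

I = ½MR² = (1/2)(7.23)(0.209)² = 0.1579 kg·m².
Heavier block: m₁g − T₁ = m₁a. Lighter block: T₂ − m₂g = m₂a.
Pulley: (T₁ − T₂)R = Iα = I(a/R), so T₁ − T₂ = (I/R²)a = (1/2)M_p a = 3.615·a.
Adding the three: (m₁ − m₂)g = (m₁ + m₂ + 3.615)a, so a = (5.49 − 3.08)(9.81)/(5.49 + 3.08 + 3.615) = 1.940 m/s².
α = a/R = 1.940/0.209 = 9.284 rad/s².

α ≈ 9.28 rad/s²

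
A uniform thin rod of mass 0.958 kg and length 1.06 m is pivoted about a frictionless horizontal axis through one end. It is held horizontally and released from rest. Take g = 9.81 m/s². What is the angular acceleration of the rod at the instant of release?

About the pivot, I = (1/3)ML² = (1/3)(0.958)(1.06)² = 0.3588 kg·m².
The weight acts at the center, a distance L/2 = 0.5300 m from the pivot; τ = Mg(L/2) = 4.981 N·m.
α = τ/I = 4.981/0.3588 = 13.88 rad/s².
(Equivalently α = (3g/(2L)) = 13.88 rad/s².)

α ≈ 13.9 rad/s²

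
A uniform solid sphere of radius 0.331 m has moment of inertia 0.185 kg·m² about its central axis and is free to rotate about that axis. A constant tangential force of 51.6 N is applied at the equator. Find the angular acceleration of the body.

α ≈ 92.3 rad/s²

τ = F R = (51.6)(0.331) = 17.08 N·m.
From τ = Iα: α = 17.08/0.1850 = 92.32 rad/s².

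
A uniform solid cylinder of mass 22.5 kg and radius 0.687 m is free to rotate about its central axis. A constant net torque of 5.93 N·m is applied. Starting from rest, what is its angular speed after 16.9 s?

I = ½MR² = (1/2)(22.5)(0.687)² = 5.310 kg·m².
α = τ/I = 5.93/5.310 = 1.117 rad/s².
ω = ω₀ + αt = 0 + (1.117)(16.9) = 18.87 rad/s.

ω ≈ 18.9 rad/s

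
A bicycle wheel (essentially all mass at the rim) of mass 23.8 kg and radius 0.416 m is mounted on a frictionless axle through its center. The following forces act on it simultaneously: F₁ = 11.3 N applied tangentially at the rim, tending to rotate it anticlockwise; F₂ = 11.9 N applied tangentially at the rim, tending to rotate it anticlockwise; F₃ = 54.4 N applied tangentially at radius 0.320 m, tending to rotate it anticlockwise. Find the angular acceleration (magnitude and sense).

α ≈ 6.57 rad/s², anticlockwise

I = MR² = (23.8)(0.416)² = 4.119 kg·m².
Taking anticlockwise as positive: τ₁ = +(11.3)(0.416) = +4.701 N·m; τ₂ = +(11.9)(0.416) = +4.950 N·m; τ₃ = +(54.4)(0.320) = +17.41 N·m.
Net torque τ = 27.06 N·m.
α = τ/I = 27.06/4.119 = 6.570 rad/s².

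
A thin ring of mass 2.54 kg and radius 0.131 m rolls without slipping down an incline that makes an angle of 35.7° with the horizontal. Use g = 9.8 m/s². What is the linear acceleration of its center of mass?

a ≈ 2.86 m/s²

Translation along the incline: Mg sinθ − f = Ma.
Rotation about the center: fR = Iα with I = MR². No-slip gives a = αR, so f = (I/R²)a = M a.
Substituting: Mg sinθ = (1 + 1.000)Ma, so a = g sinθ/(1 + 1.000) = (9.8) sin 35.7° / 2.000 = 2.859 m/s².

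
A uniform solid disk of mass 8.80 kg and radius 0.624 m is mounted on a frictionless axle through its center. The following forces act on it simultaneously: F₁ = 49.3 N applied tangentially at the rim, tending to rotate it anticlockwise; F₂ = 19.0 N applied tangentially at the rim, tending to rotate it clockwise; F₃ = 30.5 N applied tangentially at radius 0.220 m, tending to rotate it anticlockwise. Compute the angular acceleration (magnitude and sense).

α ≈ 15.0 rad/s², anticlockwise

I = ½MR² = (1/2)(8.80)(0.624)² = 1.713 kg·m².
Taking anticlockwise as positive: τ₁ = +(49.3)(0.624) = +30.76 N·m; τ₂ = −(19.0)(0.624) = −11.86 N·m; τ₃ = +(30.5)(0.220) = +6.710 N·m.
Net torque τ = 25.62 N·m.
α = τ/I = 25.62/1.713 = 14.95 rad/s².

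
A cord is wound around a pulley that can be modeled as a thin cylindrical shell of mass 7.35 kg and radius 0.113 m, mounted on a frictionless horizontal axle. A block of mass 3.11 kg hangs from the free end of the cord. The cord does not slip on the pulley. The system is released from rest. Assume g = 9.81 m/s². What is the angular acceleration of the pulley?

I = MR² = (7.35)(0.113)² = 0.09385 kg·m².
Block: mg − T = ma. Pulley: TR = Iα. No-slip: a = αR, so T = (I/R²)a = 7.350·a.
Then mg = (m + 7.350)a, so a = (3.11)(9.81)/(3.11 + 7.350) = 2.917 m/s².
α = a/R = 2.917/0.113 = 25.81 rad/s².

α ≈ 25.8 rad/s²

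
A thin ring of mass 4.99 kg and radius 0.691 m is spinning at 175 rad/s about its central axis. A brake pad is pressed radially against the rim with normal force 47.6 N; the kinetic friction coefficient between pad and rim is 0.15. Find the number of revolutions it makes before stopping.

I = MR² = (4.99)(0.691)² = 2.383 kg·m².
Friction force f = μN = (0.15)(47.6) = 7.140 N at the rim; torque magnitude τ = fR = 4.934 N·m, opposing ω.
|α| = τ/I = 4.934/2.383 = 2.071 rad/s² (deceleration).
ω² = ω₀² − 2|α|θ with ω = 0 ⇒ θ = ω₀²/(2|α|) = 7395 rad = 1177 rev.

≈ 1180 revolutions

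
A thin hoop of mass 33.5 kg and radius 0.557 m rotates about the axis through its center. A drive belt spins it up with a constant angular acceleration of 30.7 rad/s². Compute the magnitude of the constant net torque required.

τ ≈ 319 N·m

I = MR² = (33.5)(0.557)² = 10.39 kg·m².
τ = Iα = (10.39)(30.70) = 319.1 N·m.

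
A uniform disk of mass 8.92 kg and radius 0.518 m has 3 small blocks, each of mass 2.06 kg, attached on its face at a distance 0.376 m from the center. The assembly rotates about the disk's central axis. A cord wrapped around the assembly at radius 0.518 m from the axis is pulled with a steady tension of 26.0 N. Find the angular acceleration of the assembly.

I_disk = ½MR² = ½(8.92)(0.518)² = 1.197 kg·m².
I_blocks = 3·m·r² = 3(2.06)(0.376)² = 0.8737 kg·m².
Total I = 2.070 kg·m².
τ = F r = (26.0)(0.518) = 13.47 N·m.
α = τ/I = 13.47/2.070 = 6.505 rad/s².

α ≈ 6.50 rad/s²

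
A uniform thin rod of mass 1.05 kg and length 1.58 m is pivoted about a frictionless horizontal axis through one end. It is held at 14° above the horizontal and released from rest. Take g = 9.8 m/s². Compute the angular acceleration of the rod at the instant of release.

About the pivot, I = (1/3)ML² = (1/3)(1.05)(1.58)² = 0.8737 kg·m².
The weight acts at the center, a distance L/2 = 0.7900 m from the pivot; τ = Mg(L/2) cos 14° = 7.888 N·m.
α = τ/I = 7.888/0.8737 = 9.027 rad/s².

α ≈ 9.03 rad/s²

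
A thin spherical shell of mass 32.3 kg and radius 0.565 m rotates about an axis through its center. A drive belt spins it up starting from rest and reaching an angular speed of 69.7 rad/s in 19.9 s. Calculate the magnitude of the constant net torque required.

I = (2/3)MR² = (2/3)(32.3)(0.565)² = 6.874 kg·m².
α = Δω/Δt = (69.7 − 0)/19.9 = 3.503 rad/s².
τ = Iα = (6.874)(3.503) = 24.08 N·m.

τ ≈ 24.1 N·m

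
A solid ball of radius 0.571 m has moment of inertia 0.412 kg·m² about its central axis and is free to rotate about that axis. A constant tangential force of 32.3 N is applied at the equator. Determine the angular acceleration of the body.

τ = F R = (32.3)(0.571) = 18.44 N·m.
From τ = Iα: α = 18.44/0.4120 = 44.77 rad/s².

α ≈ 44.8 rad/s²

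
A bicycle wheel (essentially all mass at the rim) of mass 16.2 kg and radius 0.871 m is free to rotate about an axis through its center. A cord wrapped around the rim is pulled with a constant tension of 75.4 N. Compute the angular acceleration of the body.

I = MR² = (16.2)(0.871)² = 12.29 kg·m².
τ = F R = (75.4)(0.871) = 65.67 N·m.
From τ = Iα: α = 65.67/12.29 = 5.344 rad/s².

α ≈ 5.34 rad/s²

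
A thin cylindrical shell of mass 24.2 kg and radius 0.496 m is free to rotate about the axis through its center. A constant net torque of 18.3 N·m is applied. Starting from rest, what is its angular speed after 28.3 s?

ω ≈ 87.0 rad/s

I = MR² = (24.2)(0.496)² = 5.954 kg·m².
α = τ/I = 18.3/5.954 = 3.074 rad/s².
ω = ω₀ + αt = 0 + (3.074)(28.3) = 86.99 rad/s.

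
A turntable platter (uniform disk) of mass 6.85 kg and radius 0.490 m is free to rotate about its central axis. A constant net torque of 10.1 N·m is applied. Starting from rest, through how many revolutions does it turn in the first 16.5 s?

I = ½MR² = (1/2)(6.85)(0.490)² = 0.8223 kg·m².
α = τ/I = 10.1/0.8223 = 12.28 rad/s².
θ = ½αt² = ½(12.28)(16.5)² = 1672 rad.
Revolutions = θ/(2π) = 266.1.

≈ 266 revolutions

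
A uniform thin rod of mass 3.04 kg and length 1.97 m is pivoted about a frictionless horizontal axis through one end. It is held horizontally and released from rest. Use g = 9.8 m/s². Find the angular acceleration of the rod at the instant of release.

α ≈ 7.46 rad/s²

About the pivot, I = (1/3)ML² = (1/3)(3.04)(1.97)² = 3.933 kg·m².
The weight acts at the center, a distance L/2 = 0.9850 m from the pivot; τ = Mg(L/2) = 29.35 N·m.
α = τ/I = 29.35/3.933 = 7.462 rad/s².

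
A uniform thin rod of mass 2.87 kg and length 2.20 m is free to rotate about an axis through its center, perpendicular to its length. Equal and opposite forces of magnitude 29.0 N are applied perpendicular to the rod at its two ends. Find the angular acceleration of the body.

I = (1/12)ML² = (1/12)(2.87)(2.20)² = 1.158 kg·m².
The couple gives τ = F·(L/2) + F·(L/2) = F L = (29.0)(2.20) = 63.80 N·m.
Newton's second law for rotation, τ = Iα, gives α = τ/I = 63.80/1.158 = 55.12 rad/s².

α ≈ 55.1 rad/s²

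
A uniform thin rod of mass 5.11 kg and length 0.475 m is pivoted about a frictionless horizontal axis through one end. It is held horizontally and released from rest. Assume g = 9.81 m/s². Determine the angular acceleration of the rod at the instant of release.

About the pivot, I = (1/3)ML² = (1/3)(5.11)(0.475)² = 0.3843 kg·m².
The weight acts at the center, a distance L/2 = 0.2375 m from the pivot; τ = Mg(L/2) = 11.91 N·m.
α = τ/I = 11.91/0.3843 = 30.98 rad/s².

α ≈ 31.0 rad/s²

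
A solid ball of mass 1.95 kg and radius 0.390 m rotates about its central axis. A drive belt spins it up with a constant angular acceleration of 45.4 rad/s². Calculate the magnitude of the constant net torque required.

I = (2/5)MR² = (2/5)(1.95)(0.390)² = 0.1186 kg·m².
τ = Iα = (0.1186)(45.40) = 5.386 N·m.

τ ≈ 5.39 N·m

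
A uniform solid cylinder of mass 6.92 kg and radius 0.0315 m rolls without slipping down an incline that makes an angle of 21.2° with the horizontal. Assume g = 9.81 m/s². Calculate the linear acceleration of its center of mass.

Translation along the incline: Mg sinθ − f = Ma.
Rotation about the center: fR = Iα with I = ½MR². No-slip gives a = αR, so f = (I/R²)a = (1/2)M a.
Substituting: Mg sinθ = (1 + 0.5000)Ma, so a = g sinθ/(1 + 0.5000) = (9.81) sin 21.2° / 1.500 = 2.365 m/s².

a ≈ 2.37 m/s²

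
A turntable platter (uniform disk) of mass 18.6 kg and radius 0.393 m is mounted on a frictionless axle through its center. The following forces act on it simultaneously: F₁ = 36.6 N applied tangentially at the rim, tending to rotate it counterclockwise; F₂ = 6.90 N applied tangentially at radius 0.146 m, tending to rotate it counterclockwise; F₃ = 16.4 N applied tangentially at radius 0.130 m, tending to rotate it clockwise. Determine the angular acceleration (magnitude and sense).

α ≈ 9.23 rad/s², counterclockwise

I = ½MR² = (1/2)(18.6)(0.393)² = 1.436 kg·m².
Taking counterclockwise as positive: τ₁ = +(36.6)(0.393) = +14.38 N·m; τ₂ = +(6.90)(0.146) = +1.007 N·m; τ₃ = −(16.4)(0.130) = −2.132 N·m.
Net torque τ = 13.26 N·m.
α = τ/I = 13.26/1.436 = 9.231 rad/s².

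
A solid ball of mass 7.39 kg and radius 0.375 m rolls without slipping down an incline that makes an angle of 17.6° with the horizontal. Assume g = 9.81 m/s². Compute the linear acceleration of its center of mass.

Translation along the incline: Mg sinθ − f = Ma.
Rotation about the center: fR = Iα with I = (2/5)MR². No-slip gives a = αR, so f = (I/R²)a = (2/5)M a.
Substituting: Mg sinθ = (1 + 0.4000)Ma, so a = g sinθ/(1 + 0.4000) = (9.81) sin 17.6° / 1.400 = 2.119 m/s².

a ≈ 2.12 m/s²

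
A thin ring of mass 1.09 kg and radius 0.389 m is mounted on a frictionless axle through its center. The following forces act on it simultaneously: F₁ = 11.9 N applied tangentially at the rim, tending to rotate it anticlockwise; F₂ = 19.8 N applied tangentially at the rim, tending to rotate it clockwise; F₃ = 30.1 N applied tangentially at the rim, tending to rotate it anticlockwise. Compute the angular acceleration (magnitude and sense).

I = MR² = (1.09)(0.389)² = 0.1649 kg·m².
Taking anticlockwise as positive: τ₁ = +(11.9)(0.389) = +4.629 N·m; τ₂ = −(19.8)(0.389) = −7.702 N·m; τ₃ = +(30.1)(0.389) = +11.71 N·m.
Net torque τ = 8.636 N·m.
α = τ/I = 8.636/0.1649 = 52.36 rad/s².

α ≈ 52.4 rad/s², anticlockwise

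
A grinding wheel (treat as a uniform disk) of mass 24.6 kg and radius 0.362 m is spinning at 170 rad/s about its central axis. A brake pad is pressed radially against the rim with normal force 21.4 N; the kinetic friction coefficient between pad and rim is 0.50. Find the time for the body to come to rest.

t ≈ 70.7 s

I = ½MR² = (1/2)(24.6)(0.362)² = 1.612 kg·m².
Friction force f = μN = (0.50)(21.4) = 10.70 N at the rim; torque magnitude τ = fR = 3.873 N·m, opposing ω.
|α| = τ/I = 3.873/1.612 = 2.403 rad/s² (deceleration).
0 = ω₀ − |α|t ⇒ t = ω₀/|α| = 170/2.403 = 70.74 s.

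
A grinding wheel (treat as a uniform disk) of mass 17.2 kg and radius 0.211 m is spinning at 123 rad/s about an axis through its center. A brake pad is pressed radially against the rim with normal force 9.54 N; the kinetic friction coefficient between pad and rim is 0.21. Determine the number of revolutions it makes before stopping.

I = ½MR² = (1/2)(17.2)(0.211)² = 0.3829 kg·m².
Friction force f = μN = (0.21)(9.54) = 2.003 N at the rim; torque magnitude τ = fR = 0.4227 N·m, opposing ω.
|α| = τ/I = 0.4227/0.3829 = 1.104 rad/s² (deceleration).
ω² = ω₀² − 2|α|θ with ω = 0 ⇒ θ = ω₀²/(2|α|) = 6852 rad = 1090 rev.

≈ 1090 revolutions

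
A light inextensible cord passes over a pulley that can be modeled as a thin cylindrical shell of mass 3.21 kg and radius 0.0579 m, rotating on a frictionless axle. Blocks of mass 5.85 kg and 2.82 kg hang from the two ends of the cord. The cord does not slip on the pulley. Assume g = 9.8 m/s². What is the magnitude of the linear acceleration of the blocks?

I = MR² = (3.21)(0.0579)² = 0.01076 kg·m².
Heavier block: m₁g − T₁ = m₁a. Lighter block: T₂ − m₂g = m₂a.
Pulley: (T₁ − T₂)R = Iα = I(a/R), so T₁ − T₂ = (I/R²)a = 1·M_p a = 3.210·a.
Adding the three: (m₁ − m₂)g = (m₁ + m₂ + 3.210)a, so a = (5.85 − 2.82)(9.8)/(5.85 + 2.82 + 3.210) = 2.499 m/s².

a ≈ 2.50 m/s²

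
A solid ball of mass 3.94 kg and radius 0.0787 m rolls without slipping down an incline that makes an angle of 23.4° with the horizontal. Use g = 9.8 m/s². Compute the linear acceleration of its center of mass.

Translation along the incline: Mg sinθ − f = Ma.
Rotation about the center: fR = Iα with I = (2/5)MR². No-slip gives a = αR, so f = (I/R²)a = (2/5)M a.
Substituting: Mg sinθ = (1 + 0.4000)Ma, so a = g sinθ/(1 + 0.4000) = (9.8) sin 23.4° / 1.400 = 2.780 m/s².

a ≈ 2.78 m/s²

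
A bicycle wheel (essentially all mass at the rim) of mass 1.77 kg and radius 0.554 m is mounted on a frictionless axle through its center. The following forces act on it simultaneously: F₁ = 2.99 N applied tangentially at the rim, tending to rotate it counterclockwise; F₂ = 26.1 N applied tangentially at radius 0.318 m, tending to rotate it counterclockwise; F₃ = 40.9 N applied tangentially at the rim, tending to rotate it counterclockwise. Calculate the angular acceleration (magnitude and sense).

I = MR² = (1.77)(0.554)² = 0.5432 kg·m².
Taking counterclockwise as positive: τ₁ = +(2.99)(0.554) = +1.656 N·m; τ₂ = +(26.1)(0.318) = +8.300 N·m; τ₃ = +(40.9)(0.554) = +22.66 N·m.
Net torque τ = 32.61 N·m.
α = τ/I = 32.61/0.5432 = 60.04 rad/s².

α ≈ 60.0 rad/s², counterclockwise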